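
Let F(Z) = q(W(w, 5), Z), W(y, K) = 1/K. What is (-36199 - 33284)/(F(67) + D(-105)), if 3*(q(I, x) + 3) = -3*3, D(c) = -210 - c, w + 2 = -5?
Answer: 23161/37 ≈ 625.97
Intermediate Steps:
w = -7 (w = -2 - 5 = -7)
q(I, x) = -6 (q(I, x) = -3 + (-3*3)/3 = -3 + (1/3)*(-9) = -3 - 3 = -6)
F(Z) = -6
(-36199 - 33284)/(F(67) + D(-105)) = (-36199 - 33284)/(-6 + (-210 - 1*(-105))) = -69483/(-6 + (-210 + 105)) = -69483/(-6 - 105) = -69483/(-111) = -69483*(-1/111) = 23161/37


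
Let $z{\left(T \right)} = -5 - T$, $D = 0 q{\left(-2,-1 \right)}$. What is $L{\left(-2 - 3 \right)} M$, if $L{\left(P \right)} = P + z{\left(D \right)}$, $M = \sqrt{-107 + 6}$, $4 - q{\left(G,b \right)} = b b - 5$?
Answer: $- 10 i \sqrt{101} \approx - 100.5 i$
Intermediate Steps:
$q{\left(G,b \right)} = 9 - b^{2}$ ($q{\left(G,b \right)} = 4 - \left(b b - 5\right) = 4 - \left(b^{2} - 5\right) = 4 - \left(-5 + b^{2}\right) = 9 - b^{2}$)
$M = i \sqrt{101}$ ($M = \sqrt{-101} = i \sqrt{101} \approx 10.05 i$)
$D = 0$ ($D = 0 \left(9 - \left(-1\right)^{2}\right) = 0 \left(9 - 1\right) = 0 \cdot 8 = 0$)
$L{\left(P \right)} = -5 + P$ ($L{\left(P \right)} = P - 5 = -5 + P$)
$L{\left(-2 - 3 \right)} M = \left(-5 - 5\right) i \sqrt{101} = - 10 i \sqrt{101}$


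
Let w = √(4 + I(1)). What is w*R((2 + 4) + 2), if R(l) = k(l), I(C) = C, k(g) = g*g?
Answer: 64*√5 ≈ 143.11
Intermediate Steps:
k(g) = g²
R(l) = l²
w = √5 (w = √(4 + 1) = √5 ≈ 2.2361)
w*R((2 + 4) + 2) = √5*((2 + 4) + 2)² = √5*(6 + 2)² = √5*8² = √5*64 = 64*√5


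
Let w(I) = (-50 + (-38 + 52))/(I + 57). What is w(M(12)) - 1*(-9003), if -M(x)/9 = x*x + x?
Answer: 4042359/449 ≈ 9003.0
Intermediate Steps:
M(x) = -9*x - 9*x² (M(x) = -9*(x*x + x) = -9*(x² + x) = -9*(x + x²) = -9*x - 9*x²)
w(I) = -36/(57 + I) (w(I) = (-50 + 14)/(57 + I) = -36/(57 + I))
w(M(12)) - 1*(-9003) = -36/(57 - 9*12*(1 + 12)) - 1*(-9003) = -36/(57 - 9*12*13) + 9003 = -36/(57 - 1404) + 9003 = -36/(-1347) + 9003 = -36*(-1/1347) + 9003 = 12/449 + 9003 = 4042359/449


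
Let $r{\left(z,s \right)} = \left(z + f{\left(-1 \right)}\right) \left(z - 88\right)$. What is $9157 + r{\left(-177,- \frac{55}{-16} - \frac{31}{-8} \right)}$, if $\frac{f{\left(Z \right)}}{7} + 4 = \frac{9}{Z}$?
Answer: $80177$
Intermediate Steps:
$f{\left(Z \right)} = -28 + \frac{63}{Z}$ ($f{\left(Z \right)} = -28 + 7 \frac{9}{Z} = -28 + \frac{63}{Z}$)
$r{\left(z,s \right)} = \left(-91 + z\right) \left(-88 + z\right)$ ($r{\left(z,s \right)} = \left(z + \left(-28 + \frac{63}{-1}\right)\right) \left(z - 88\right) = \left(z + \left(-28 + 63 \left(-1\right)\right)\right) \left(-88 + z\right) = \left(z - 91\right) \left(-88 + z\right) = \left(-91 + z\right) \left(-88 + z\right)$)
$9157 + r{\left(-177,- \frac{55}{-16} - \frac{31}{-8} \right)} = 9157 + \left(8008 + \left(-177\right)^{2} - -31683\right) = 9157 + \left(8008 + 31329 + 31683\right) = 9157 + 71020 = 80177$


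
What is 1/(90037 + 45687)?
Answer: 1/135724 ≈ 7.3679e-6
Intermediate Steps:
1/(90037 + 45687) = 1/135724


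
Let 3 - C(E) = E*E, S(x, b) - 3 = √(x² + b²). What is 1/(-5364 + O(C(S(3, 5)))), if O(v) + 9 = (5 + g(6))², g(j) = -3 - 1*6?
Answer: -1/5357 ≈ -0.00018667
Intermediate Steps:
g(j) = -9 (g(j) = -3 - 6 = -9)
S(x, b) = 3 + √(b² + x²) (S(x, b) = 3 + √(x² + b²) = 3 + √(b² + x²))
C(E) = 3 - E² (C(E) = 3 - E*E = 3 - E²)
O(v) = 7 (O(v) = -9 + (5 - 9)² = -9 + (-4)² = -9 + 16 = 7)
1/(-5364 + O(C(S(3, 5)))) = 1/(-5364 + 7) = 1/(-5357) = -1/5357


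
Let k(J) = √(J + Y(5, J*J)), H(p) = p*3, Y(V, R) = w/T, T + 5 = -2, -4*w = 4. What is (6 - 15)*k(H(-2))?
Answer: -9*I*√287/7 ≈ -21.781*I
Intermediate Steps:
w = -1 (w = -¼*4 = -1)
T = -7 (T = -5 - 2 = -7)
Y(V, R) = ⅐ (Y(V, R) = -1/(-7) = -1*(-⅐) = ⅐)
H(p) = 3*p
k(J) = √(⅐ + J) (k(J) = √(J + ⅐) = √(⅐ + J))
(6 - 15)*k(H(-2)) = (6 - 15)*(√(7 + 49*(3*(-2)))/7) = -9*√(7 + 49*(-6))/7 = -9*√(7 - 294)/7 = -9*√(-287)/7 = -9*I*√287/7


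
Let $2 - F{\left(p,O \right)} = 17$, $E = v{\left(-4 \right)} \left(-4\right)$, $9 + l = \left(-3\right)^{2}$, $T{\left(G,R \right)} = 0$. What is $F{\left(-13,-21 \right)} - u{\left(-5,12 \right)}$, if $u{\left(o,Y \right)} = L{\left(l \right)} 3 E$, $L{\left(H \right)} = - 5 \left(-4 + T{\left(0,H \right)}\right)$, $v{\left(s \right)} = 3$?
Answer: $705$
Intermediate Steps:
$l = 0$ ($l = -9 + \left(-3\right)^{2} = -9 + 9 = 0$)
$E = -12$ ($E = 3 \left(-4\right) = -12$)
$L{\left(H \right)} = 20$ ($L{\left(H \right)} = - 5 \left(-4 + 0\right) = \left(-5\right) \left(-4\right) = 20$)
$F{\left(p,O \right)} = -15$ ($F{\left(p,O \right)} = 2 - 17 = -15$)
$u{\left(o,Y \right)} = -720$ ($u{\left(o,Y \right)} = 20 \cdot 3 \left(-12\right) = 60 \left(-12\right) = -720$)
$F{\left(-13,-21 \right)} - u{\left(-5,12 \right)} = -15 - -720 = -15 + 720 = 705$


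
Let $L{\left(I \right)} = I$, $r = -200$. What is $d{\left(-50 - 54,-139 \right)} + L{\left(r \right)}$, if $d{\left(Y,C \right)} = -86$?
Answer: $-286$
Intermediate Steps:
$d{\left(-50 - 54,-139 \right)} + L{\left(r \right)} = -86 - 200 = -286$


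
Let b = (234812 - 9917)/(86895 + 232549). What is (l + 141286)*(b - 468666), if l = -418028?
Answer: 20715842989178139/159722 ≈ 1.2970e+11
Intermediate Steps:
b = 224895/319444 ≈ 0.70402
(l + 141286)*(b - 468666) = (-418028 + 141286)*(224895/319444 - 468666) = -276742*(-149712316809/319444) = 20715842989178139/159722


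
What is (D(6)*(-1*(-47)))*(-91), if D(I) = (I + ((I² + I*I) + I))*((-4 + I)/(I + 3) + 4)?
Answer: -4550728/3 ≈ -1.5169e+6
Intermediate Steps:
D(I) = (4 + (-4 + I)/(3 + I))*(2*I + 2*I²) (D(I) = (I + ((I² + I²) + I))*((-4 + I)/(3 + I) + 4) = (I + (2*I² + I))*((-4 + I)/(3 + I) + 4) = (I + (I + 2*I²))*(4 + (-4 + I)/(3 + I)) = (2*I + 2*I²)*(4 + (-4 + I)/(3 + I)) = (4 + (-4 + I)/(3 + I))*(2*I + 2*I²))
(D(6)*(-1*(-47)))*(-91) = ((2*6*(8 + 5*6² + 13*6)/(3 + 6))*(-1*(-47)))*(-91) = ((2*6*(8 + 5*36 + 78)/9)*47)*(-91) = ((2*6*(⅑)*(8 + 180 + 78))*47)*(-91) = ((2*6*(⅑)*266)*47)*(-91) = ((1064/3)*47)*(-91) = (50008/3)*(-91) = -4550728/3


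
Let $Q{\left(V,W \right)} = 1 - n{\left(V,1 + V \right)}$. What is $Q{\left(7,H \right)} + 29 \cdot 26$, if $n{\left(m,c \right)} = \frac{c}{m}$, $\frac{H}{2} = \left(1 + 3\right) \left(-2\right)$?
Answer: $\frac{5277}{7} \approx 753.86$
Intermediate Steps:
$H = -16$ ($H = 2 \left(1 + 3\right) \left(-2\right) = 2 \cdot 4 \left(-2\right) = 2 \left(-8\right) = -16$)
$Q{\left(V,W \right)} = 1 - \frac{1 + V}{V}$
$Q{\left(7,H \right)} + 29 \cdot 26 = - \frac{1}{7} + 29 \cdot 26 = \left(-1\right) \frac{1}{7} + 754 = - \frac{1}{7} + 754 = \frac{5277}{7}$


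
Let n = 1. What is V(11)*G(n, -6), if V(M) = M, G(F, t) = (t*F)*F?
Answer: -66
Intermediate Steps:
G(F, t) = t*F² (G(F, t) = (F*t)*F = t*F²)
V(11)*G(n, -6) = 11*(-6*1²) = 11*(-6*1) = 11*(-6) = -66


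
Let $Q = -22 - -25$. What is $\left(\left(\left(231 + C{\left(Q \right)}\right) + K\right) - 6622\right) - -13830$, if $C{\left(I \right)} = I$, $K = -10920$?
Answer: $-3478$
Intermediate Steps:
$Q = 3$ ($Q = -22 + 25 = 3$)
$\left(\left(\left(231 + C{\left(Q \right)}\right) + K\right) - 6622\right) - -13830 = \left(\left(\left(231 + 3\right) - 10920\right) - 6622\right) - -13830 = \left(\left(234 - 10920\right) - 6622\right) + 13830 = \left(-10686 - 6622\right) + 13830 = -17308 + 13830 = -3478$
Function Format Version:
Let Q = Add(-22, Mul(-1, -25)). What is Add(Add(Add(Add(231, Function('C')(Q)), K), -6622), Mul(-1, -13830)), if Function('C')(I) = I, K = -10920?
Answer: -3478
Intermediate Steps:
Q = 3 (Q = Add(-22, 25) = 3)
Add(Add(Add(Add(231, Function('C')(Q)), K), -6622), Mul(-1, -13830)) = Add(Add(Add(Add(231, 3), -10920), -6622), Mul(-1, -13830)) = Add(Add(Add(234, -10920), -6622), 13830) = Add(Add(-10686, -6622), 13830) = Add(-17308, 13830) = -3478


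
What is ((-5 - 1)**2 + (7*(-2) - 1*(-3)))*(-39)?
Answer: -975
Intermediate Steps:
((-5 - 1)**2 + (7*(-2) - 1*(-3)))*(-39) = ((-6)**2 + (-14 + 3))*(-39) = (36 - 11)*(-39) = 25*(-39) = -975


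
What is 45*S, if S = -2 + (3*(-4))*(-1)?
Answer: 450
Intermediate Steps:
S = 10 (S = -2 - 12*(-1) = -2 + 12 = 10)
45*S = 45*10 = 450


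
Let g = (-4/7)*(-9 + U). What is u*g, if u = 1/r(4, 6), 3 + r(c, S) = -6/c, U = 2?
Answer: -8/9 ≈ -0.88889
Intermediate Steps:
r(c, S) = -3 - 6/c
u = -2/9 (u = 1/(-3 - 6/4) = 1/(-3 - 6*1/4) = 1/(-3 - 3/2) = 1/(-9/2) = -2/9 ≈ -0.22222)
g = 4 (g = (-4/7)*(-9 + 2) = -4*1/7*(-7) = -4/7*(-7) = 4)
u*g = -2/9*4 = -8/9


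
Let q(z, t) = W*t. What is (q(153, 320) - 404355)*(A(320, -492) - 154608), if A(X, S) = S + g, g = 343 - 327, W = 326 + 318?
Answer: 30749280100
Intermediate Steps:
W = 644
g = 16
A(X, S) = 16 + S (A(X, S) = S + 16 = 16 + S)
q(z, t) = 644*t
(q(153, 320) - 404355)*(A(320, -492) - 154608) = (644*320 - 404355)*((16 - 492) - 154608) = (206080 - 404355)*(-476 - 154608) = -198275*(-155084) = 30749280100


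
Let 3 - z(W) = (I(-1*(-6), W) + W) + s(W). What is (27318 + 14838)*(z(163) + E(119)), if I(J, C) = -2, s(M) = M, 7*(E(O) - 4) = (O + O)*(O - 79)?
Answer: 43968708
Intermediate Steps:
E(O) = 4 + 2*O*(-79 + O)/7 (E(O) = 4 + ((O + O)*(O - 79))/7 = 4 + ((2*O)*(-79 + O))/7 = 4 + (2*O*(-79 + O))/7 = 4 + 2*O*(-79 + O)/7)
z(W) = 5 - 2*W (z(W) = 3 - ((-2 + W) + W) = 3 - (-2 + 2*W) = 3 + (2 - 2*W) = 5 - 2*W)
(27318 + 14838)*(z(163) + E(119)) = (27318 + 14838)*((5 - 2*163) + (4 - 158/7*119 + (2/7)*119²)) = 42156*((5 - 326) + (4 - 2686 + (2/7)*14161)) = 42156*(-321 + (4 - 2686 + 4046)) = 42156*(-321 + 1364) = 42156*1043 = 43968708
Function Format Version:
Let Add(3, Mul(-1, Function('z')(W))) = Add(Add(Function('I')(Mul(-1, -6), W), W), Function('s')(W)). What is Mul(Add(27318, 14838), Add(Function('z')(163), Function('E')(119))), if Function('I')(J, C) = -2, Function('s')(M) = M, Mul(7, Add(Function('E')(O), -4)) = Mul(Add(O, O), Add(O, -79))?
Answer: 43968708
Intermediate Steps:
Function('E')(O) = Add(4, Mul(Rational(2, 7), O, Add(-79, O))) (Function('E')(O) = Add(4, Mul(Rational(1, 7), Mul(Add(O, O), Add(O, -79)))) = Add(4, Mul(Rational(1, 7), Mul(Mul(2, O), Add(-79, O)))) = Add(4, Mul(Rational(1, 7), Mul(2, O, Add(-79, O)))) = Add(4, Mul(Rational(2, 7), O, Add(-79, O))))
Function('z')(W) = Add(5, Mul(-2, W)) (Function('z')(W) = Add(3, Mul(-1, Add(Add(-2, W), W))) = Add(3, Mul(-1, Add(-2, Mul(2, W)))) = Add(3, Add(2, Mul(-2, W))) = Add(5, Mul(-2, W)))
Mul(Add(27318, 14838), Add(Function('z')(163), Function('E')(119))) = Mul(Add(27318, 14838), Add(Add(5, Mul(-2, 163)), Add(4, Mul(Rational(-158, 7), 119), Mul(Rational(2, 7), Pow(119, 2))))) = Mul(42156, Add(Add(5, -326), Add(4, -2686, Mul(Rational(2, 7), 14161)))) = Mul(42156, Add(-321, Add(4, -2686, 4046))) = Mul(42156, Add(-321, 1364)) = Mul(42156, 1043) = 43968708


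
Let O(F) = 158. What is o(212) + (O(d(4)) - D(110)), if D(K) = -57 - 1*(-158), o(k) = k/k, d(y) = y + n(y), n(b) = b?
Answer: 58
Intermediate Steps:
d(y) = 2*y (d(y) = y + y = 2*y)
o(k) = 1
D(K) = 101 (D(K) = -57 + 158 = 101)
o(212) + (O(d(4)) - D(110)) = 1 + (158 - 1*101) = 1 + (158 - 101) = 1 + 57 = 58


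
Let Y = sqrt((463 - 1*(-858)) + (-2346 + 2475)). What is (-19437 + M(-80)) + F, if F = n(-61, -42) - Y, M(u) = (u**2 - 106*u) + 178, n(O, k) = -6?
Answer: -4385 - 5*sqrt(58) ≈ -4423.1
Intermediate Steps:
Y = 5*sqrt(58) (Y = sqrt((463 + 858) + 129) = sqrt(1321 + 129) = sqrt(1450) = 5*sqrt(58) ≈ 38.079)
M(u) = 178 + u**2 - 106*u
F = -6 - 5*sqrt(58) ≈ -44.079
(-19437 + M(-80)) + F = (-19437 + (178 + (-80)**2 - 106*(-80))) + (-6 - 5*sqrt(58)) = (-19437 + (178 + 6400 + 8480)) + (-6 - 5*sqrt(58)) = (-19437 + 15058) + (-6 - 5*sqrt(58)) = -4379 + (-6 - 5*sqrt(58)) = -4385 - 5*sqrt(58)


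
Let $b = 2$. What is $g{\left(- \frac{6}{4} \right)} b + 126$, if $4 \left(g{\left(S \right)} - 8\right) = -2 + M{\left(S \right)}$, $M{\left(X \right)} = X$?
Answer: $\frac{561}{4} \approx 140.25$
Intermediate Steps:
$g{\left(S \right)} = \frac{15}{2} + \frac{S}{4}$ ($g{\left(S \right)} = 8 + \frac{-2 + S}{4} = 8 + \left(- \frac{1}{2} + \frac{S}{4}\right) = \frac{15}{2} + \frac{S}{4}$)
$g{\left(- \frac{6}{4} \right)} b + 126 = \left(\frac{15}{2} + \frac{\left(-6\right) \frac{1}{4}}{4}\right) 2 + 126 = \left(\frac{15}{2} + \frac{1}{4} \left(- \frac{3}{2}\right)\right) 2 + 126 = \left(\frac{15}{2} - \frac{3}{8}\right) 2 + 126 = \frac{57}{8} \cdot 2 + 126 = \frac{57}{4} + 126 = \frac{561}{4}$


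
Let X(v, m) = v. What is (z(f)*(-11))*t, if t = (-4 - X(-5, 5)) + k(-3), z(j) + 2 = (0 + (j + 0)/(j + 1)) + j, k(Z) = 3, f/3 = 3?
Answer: -1738/5 ≈ -347.60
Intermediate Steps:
f = 9 (f = 3*3 = 9)
z(j) = -2 + j + j/(1 + j) (z(j) = -2 + ((0 + (j + 0)/(j + 1)) + j) = -2 + ((0 + j/(1 + j)) + j) = -2 + (j/(1 + j) + j) = -2 + (j + j/(1 + j)) = -2 + j + j/(1 + j))
t = 4 (t = (-4 - 1*(-5)) + 3 = (-4 + 5) + 3 = 1 + 3 = 4)
(z(f)*(-11))*t = (((-2 + 9²)/(1 + 9))*(-11))*4 = (((-2 + 81)/10)*(-11))*4 = (((⅒)*79)*(-11))*4 = ((79/10)*(-11))*4 = -869/10*4 = -1738/5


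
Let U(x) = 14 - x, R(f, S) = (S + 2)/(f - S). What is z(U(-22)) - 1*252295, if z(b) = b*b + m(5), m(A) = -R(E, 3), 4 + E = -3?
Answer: -501997/2 ≈ -2.5100e+5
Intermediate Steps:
E = -7 (E = -4 - 3 = -7)
R(f, S) = (2 + S)/(f - S)
m(A) = 1/2 (m(A) = -(2 + 3)/(-7 - 1*3) = -5/(-7 - 3) = -5/(-10) = -(-1)*5/10 = -1*(-1/2) = 1/2)
z(b) = 1/2 + b**2 (z(b) = b*b + 1/2 = b**2 + 1/2 = 1/2 + b**2)
z(U(-22)) - 1*252295 = (1/2 + (14 - 1*(-22))**2) - 1*252295 = (1/2 + (14 + 22)**2) - 252295 = (1/2 + 36**2) - 252295 = (1/2 + 1296) - 252295 = 2593/2 - 252295 = -501997/2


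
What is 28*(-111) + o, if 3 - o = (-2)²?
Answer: -3109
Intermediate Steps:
o = -1 (o = 3 - 1*(-2)² = 3 - 1*4 = 3 - 4 = -1)
28*(-111) + o = 28*(-111) - 1 = -3108 - 1 = -3109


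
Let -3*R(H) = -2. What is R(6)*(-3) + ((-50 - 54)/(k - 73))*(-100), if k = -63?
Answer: -1334/17 ≈ -78.471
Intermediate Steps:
R(H) = ⅔ (R(H) = -⅓*(-2) = ⅔)
R(6)*(-3) + ((-50 - 54)/(k - 73))*(-100) = (⅔)*(-3) + ((-50 - 54)/(-63 - 73))*(-100) = -2 - 104/(-136)*(-100) = -2 - 104*(-1/136)*(-100) = -2 + (13/17)*(-100) = -2 - 1300/17 = -1334/17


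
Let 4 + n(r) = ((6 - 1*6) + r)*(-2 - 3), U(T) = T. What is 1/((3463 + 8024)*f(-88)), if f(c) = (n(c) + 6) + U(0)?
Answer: 1/5077254 ≈ 1.9696e-7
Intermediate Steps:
n(r) = -4 - 5*r (n(r) = -4 + ((6 - 1*6) + r)*(-2 - 3) = -4 + ((6 - 6) + r)*(-5) = -4 + (0 + r)*(-5) = -4 + r*(-5) = -4 - 5*r)
f(c) = 2 - 5*c (f(c) = ((-4 - 5*c) + 6) + 0 = (2 - 5*c) + 0 = 2 - 5*c)
1/((3463 + 8024)*f(-88)) = 1/((3463 + 8024)*(2 - 5*(-88))) = 1/(11487*(2 + 440)) = (1/11487)/442 = (1/11487)*(1/442) = 1/5077254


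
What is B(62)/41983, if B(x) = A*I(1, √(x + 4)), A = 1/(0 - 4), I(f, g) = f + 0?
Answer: -1/167932 ≈ -5.9548e-6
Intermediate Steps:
I(f, g) = f
A = -¼ (A = 1/(-4) = -¼ ≈ -0.25000)
B(x) = -¼ (B(x) = -¼*1 = -¼)
B(62)/41983 = -¼/41983 = -¼*1/41983 = -1/167932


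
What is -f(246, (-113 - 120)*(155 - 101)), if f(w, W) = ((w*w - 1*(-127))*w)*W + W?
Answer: 187700528178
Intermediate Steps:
f(w, W) = W + W*w*(127 + w**2) (f(w, W) = ((w**2 + 127)*w)*W + W = ((127 + w**2)*w)*W + W = (w*(127 + w**2))*W + W = W*w*(127 + w**2) + W = W + W*w*(127 + w**2))
-f(246, (-113 - 120)*(155 - 101)) = -(-113 - 120)*(155 - 101)*(1 + 246**3 + 127*246) = -(-233*54)*(1 + 14886936 + 31242) = -(-12582)*14918179 = -1*(-187700528178) = 187700528178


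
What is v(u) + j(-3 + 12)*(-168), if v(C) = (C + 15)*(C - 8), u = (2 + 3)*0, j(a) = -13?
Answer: 2064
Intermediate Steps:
u = 0 (u = 5*0 = 0)
v(C) = (-8 + C)*(15 + C) (v(C) = (15 + C)*(-8 + C) = (-8 + C)*(15 + C))
v(u) + j(-3 + 12)*(-168) = (-120 + 0² + 7*0) - 13*(-168) = (-120 + 0 + 0) + 2184 = -120 + 2184 = 2064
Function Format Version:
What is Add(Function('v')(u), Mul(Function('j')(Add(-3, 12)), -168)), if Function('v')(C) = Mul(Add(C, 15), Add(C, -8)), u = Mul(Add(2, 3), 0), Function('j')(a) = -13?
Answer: 2064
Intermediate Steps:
u = 0 (u = Mul(5, 0) = 0)
Function('v')(C) = Mul(Add(-8, C), Add(15, C)) (Function('v')(C) = Mul(Add(15, C), Add(-8, C)) = Mul(Add(-8, C), Add(15, C)))
Add(Function('v')(u), Mul(Function('j')(Add(-3, 12)), -168)) = Add(Add(-120, Pow(0, 2), Mul(7, 0)), Mul(-13, -168)) = Add(Add(-120, 0, 0), 2184) = Add(-120, 2184) = 2064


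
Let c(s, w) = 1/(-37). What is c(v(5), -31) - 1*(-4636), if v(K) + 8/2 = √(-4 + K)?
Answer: 171531/37 ≈ 4636.0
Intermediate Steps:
v(K) = -4 + √(-4 + K)
c(s, w) = -1/37
c(v(5), -31) - 1*(-4636) = -1/37 - 1*(-4636) = -1/37 + 4636 = 171531/37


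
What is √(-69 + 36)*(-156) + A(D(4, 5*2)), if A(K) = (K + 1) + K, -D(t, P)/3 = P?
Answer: -59 - 156*I*√33 ≈ -59.0 - 896.15*I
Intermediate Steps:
D(t, P) = -3*P
A(K) = 1 + 2*K (A(K) = (1 + K) + K = 1 + 2*K)
√(-69 + 36)*(-156) + A(D(4, 5*2)) = √(-69 + 36)*(-156) + (1 + 2*(-15*2)) = √(-33)*(-156) + (1 + 2*(-3*10)) = (I*√33)*(-156) + (1 + 2*(-30)) = -156*I*√33 + (1 - 60) = -156*I*√33 - 59 = -59 - 156*I*√33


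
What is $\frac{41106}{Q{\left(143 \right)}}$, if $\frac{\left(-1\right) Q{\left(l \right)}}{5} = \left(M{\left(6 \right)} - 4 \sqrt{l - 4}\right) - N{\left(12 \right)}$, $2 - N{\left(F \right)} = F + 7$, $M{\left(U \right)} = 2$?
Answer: $\frac{260338}{3105} + \frac{54808 \sqrt{139}}{3105} \approx 291.95$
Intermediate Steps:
$N{\left(F \right)} = -5 - F$ ($N{\left(F \right)} = 2 - \left(F + 7\right) = 2 - \left(7 + F\right) = -5 - F$)
$Q{\left(l \right)} = -95 + 20 \sqrt{-4 + l}$ ($Q{\left(l \right)} = - 5 \left(\left(2 - 4 \sqrt{l - 4}\right) - \left(-5 - 12\right)\right) = - 5 \left(\left(2 - 4 \sqrt{-4 + l}\right) - \left(-5 - 12\right)\right) = - 5 \left(\left(2 - 4 \sqrt{-4 + l}\right) - -17\right) = - 5 \left(\left(2 - 4 \sqrt{-4 + l}\right) + 17\right) = - 5 \left(19 - 4 \sqrt{-4 + l}\right) = -95 + 20 \sqrt{-4 + l}$)
$\frac{41106}{Q{\left(143 \right)}} = \frac{41106}{-95 + 20 \sqrt{-4 + 143}} = \frac{41106}{-95 + 20 \sqrt{139}}$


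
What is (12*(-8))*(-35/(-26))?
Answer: -1680/13 ≈ -129.23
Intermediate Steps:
(12*(-8))*(-35/(-26)) = -(-3360)*(-1)/26 = -96*35/26 = -1680/13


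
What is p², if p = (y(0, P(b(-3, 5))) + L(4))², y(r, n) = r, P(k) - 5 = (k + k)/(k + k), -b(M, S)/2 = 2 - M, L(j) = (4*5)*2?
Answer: 2560000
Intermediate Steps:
L(j) = 40 (L(j) = 20*2 = 40)
b(M, S) = -4 + 2*M (b(M, S) = -2*(2 - M) = -4 + 2*M)
P(k) = 6 (P(k) = 5 + (k + k)/(k + k) = 5 + (2*k)/((2*k)) = 5 + (2*k)*(1/(2*k)) = 5 + 1 = 6)
p = 1600 (p = (0 + 40)² = 40² = 1600)
p² = 1600² = 2560000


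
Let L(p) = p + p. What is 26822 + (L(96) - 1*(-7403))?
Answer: 34417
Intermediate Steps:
L(p) = 2*p
26822 + (L(96) - 1*(-7403)) = 26822 + (2*96 - 1*(-7403)) = 26822 + (192 + 7403) = 26822 + 7595 = 34417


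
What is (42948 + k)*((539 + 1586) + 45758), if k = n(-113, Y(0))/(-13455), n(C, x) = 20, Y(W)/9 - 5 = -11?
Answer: 1844661674504/897 ≈ 2.0565e+9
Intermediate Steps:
Y(W) = -54 (Y(W) = 45 + 9*(-11) = 45 - 99 = -54)
k = -4/2691 (k = 20/(-13455) = 20*(-1/13455) = -4/2691 ≈ -0.0014864)
(42948 + k)*((539 + 1586) + 45758) = (42948 - 4/2691)*((539 + 1586) + 45758) = 115573064*(2125 + 45758)/2691 = (115573064/2691)*47883 = 1844661674504/897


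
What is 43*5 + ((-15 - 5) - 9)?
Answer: 186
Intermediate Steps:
43*5 + ((-15 - 5) - 9) = 215 + (-20 - 9) = 215 - 29 = 186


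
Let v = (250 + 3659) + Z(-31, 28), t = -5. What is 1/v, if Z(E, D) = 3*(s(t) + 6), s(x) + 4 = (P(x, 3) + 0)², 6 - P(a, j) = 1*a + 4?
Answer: 1/4062 ≈ 0.00024618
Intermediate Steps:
P(a, j) = 2 - a (P(a, j) = 6 - (1*a + 4) = 6 - (a + 4) = 6 - (4 + a) = 6 + (-4 - a) = 2 - a)
s(x) = -4 + (2 - x)² (s(x) = -4 + ((2 - x) + 0)² = -4 + (2 - x)²)
Z(E, D) = 153 (Z(E, D) = 3*(-5*(-4 - 5) + 6) = 3*(-5*(-9) + 6) = 3*(45 + 6) = 3*51 = 153)
v = 4062 (v = (250 + 3659) + 153 = 3909 + 153 = 4062)
1/v = 1/4062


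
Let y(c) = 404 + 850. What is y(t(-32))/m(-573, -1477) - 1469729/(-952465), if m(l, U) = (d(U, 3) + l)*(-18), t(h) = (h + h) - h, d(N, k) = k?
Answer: 5710109/3428874 ≈ 1.6653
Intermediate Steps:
t(h) = h (t(h) = 2*h - h = h)
y(c) = 1254
m(l, U) = -54 - 18*l (m(l, U) = (3 + l)*(-18) = -54 - 18*l)
y(t(-32))/m(-573, -1477) - 1469729/(-952465) = 1254/(-54 - 18*(-573)) - 1469729/(-952465) = 1254/(-54 + 10314) - 1469729*(-1/952465) = 1254/10260 + 1469729/952465 = 1254*(1/10260) + 1469729/952465 = 11/90 + 1469729/952465 = 5710109/3428874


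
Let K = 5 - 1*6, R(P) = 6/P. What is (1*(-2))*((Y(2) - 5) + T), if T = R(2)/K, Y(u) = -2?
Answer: 20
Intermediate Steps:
K = -1 (K = 5 - 6 = -1)
T = -3 (T = (6/2)/(-1) = (6*(½))*(-1) = 3*(-1) = -3)
(1*(-2))*((Y(2) - 5) + T) = (1*(-2))*((-2 - 5) - 3) = -2*(-7 - 3) = -2*(-10) = 20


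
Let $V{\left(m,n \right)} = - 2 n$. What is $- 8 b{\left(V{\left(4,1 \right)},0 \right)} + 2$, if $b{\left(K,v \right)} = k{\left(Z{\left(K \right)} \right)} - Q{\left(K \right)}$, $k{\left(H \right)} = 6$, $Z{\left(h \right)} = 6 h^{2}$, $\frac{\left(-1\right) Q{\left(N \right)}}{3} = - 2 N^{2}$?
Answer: $146$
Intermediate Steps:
$Q{\left(N \right)} = 6 N^{2}$ ($Q{\left(N \right)} = - 3 \left(- 2 N^{2}\right) = 6 N^{2}$)
$b{\left(K,v \right)} = 6 - 6 K^{2}$
$- 8 b{\left(V{\left(4,1 \right)},0 \right)} + 2 = - 8 \left(6 - 6 \left(\left(-2\right) 1\right)^{2}\right) + 2 = - 8 \left(6 - 6 \left(-2\right)^{2}\right) + 2 = - 8 \left(6 - 24\right) + 2 = \left(-8\right) \left(-18\right) + 2 = 144 + 2 = 146$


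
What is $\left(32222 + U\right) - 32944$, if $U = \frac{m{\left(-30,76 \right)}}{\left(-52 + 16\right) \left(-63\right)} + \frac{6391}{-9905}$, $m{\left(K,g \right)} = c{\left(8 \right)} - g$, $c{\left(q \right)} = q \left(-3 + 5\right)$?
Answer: $- \frac{193267702}{267435} \approx -722.67$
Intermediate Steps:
$c{\left(q \right)} = 2 q$ ($c{\left(q \right)} = q 2 = 2 q$)
$m{\left(K,g \right)} = 16 - g$ ($m{\left(K,g \right)} = 2 \cdot 8 - g = 16 - g$)
$U = - \frac{179632}{267435}$ ($U = \frac{16 - 76}{\left(-52 + 16\right) \left(-63\right)} + \frac{6391}{-9905} = \frac{16 - 76}{\left(-36\right) \left(-63\right)} + 6391 \left(- \frac{1}{9905}\right) = - \frac{60}{2268} - \frac{913}{1415} = \left(-60\right) \frac{1}{2268} - \frac{913}{1415} = - \frac{5}{189} - \frac{913}{1415} = - \frac{179632}{267435} \approx -0.67168$)
$\left(32222 + U\right) - 32944 = \left(32222 - \frac{179632}{267435}\right) - 32944 = \frac{8617110938}{267435} - 32944 = - \frac{193267702}{267435}$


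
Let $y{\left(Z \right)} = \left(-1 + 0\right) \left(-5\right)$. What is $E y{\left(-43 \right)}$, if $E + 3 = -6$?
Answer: $-45$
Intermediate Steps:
$y{\left(Z \right)} = 5$ ($y{\left(Z \right)} = \left(-1\right) \left(-5\right) = 5$)
$E = -9$ ($E = -3 - 6 = -9$)
$E y{\left(-43 \right)} = \left(-9\right) 5 = -45$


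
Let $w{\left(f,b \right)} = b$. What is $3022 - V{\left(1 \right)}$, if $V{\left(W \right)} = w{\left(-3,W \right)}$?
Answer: $3021$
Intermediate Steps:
$V{\left(W \right)} = W$
$3022 - V{\left(1 \right)} = 3022 - 1 = 3021$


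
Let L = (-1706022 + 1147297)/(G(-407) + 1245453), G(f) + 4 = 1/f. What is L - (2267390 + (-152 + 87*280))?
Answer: -1161606079172791/506897742 ≈ -2.2916e+6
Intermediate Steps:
G(f) = -4 + 1/f
L = -227401075/506897742 (L = (-1706022 + 1147297)/((-4 + 1/(-407)) + 1245453) = -558725/((-4 - 1/407) + 1245453) = -558725/(-1629/407 + 1245453) = -558725/506897742/407 = -558725*407/506897742 = -227401075/506897742 ≈ -0.44861)
L - (2267390 + (-152 + 87*280)) = -227401075/506897742 - (2267390 + (-152 + 87*280)) = -227401075/506897742 - (2267390 + (-152 + 24360)) = -227401075/506897742 - (2267390 + 24208) = -227401075/506897742 - 1*2291598 = -227401075/506897742 - 2291598 = -1161606079172791/506897742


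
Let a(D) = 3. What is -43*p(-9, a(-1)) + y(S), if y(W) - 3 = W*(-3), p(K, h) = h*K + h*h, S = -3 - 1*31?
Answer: 879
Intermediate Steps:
S = -34 (S = -3 - 31 = -34)
p(K, h) = h² + K*h (p(K, h) = K*h + h² = h² + K*h)
y(W) = 3 - 3*W (y(W) = 3 + W*(-3) = 3 - 3*W)
-43*p(-9, a(-1)) + y(S) = -129*(-9 + 3) + (3 - 3*(-34)) = -129*(-6) + (3 + 102) = -43*(-18) + 105 = 774 + 105 = 879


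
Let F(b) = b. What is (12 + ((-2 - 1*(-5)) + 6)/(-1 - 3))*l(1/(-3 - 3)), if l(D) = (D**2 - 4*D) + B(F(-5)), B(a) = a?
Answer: -2015/48 ≈ -41.979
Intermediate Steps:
l(D) = -5 + D**2 - 4*D (l(D) = (D**2 - 4*D) - 5 = -5 + D**2 - 4*D)
(12 + ((-2 - 1*(-5)) + 6)/(-1 - 3))*l(1/(-3 - 3)) = (12 + ((-2 - 1*(-5)) + 6)/(-1 - 3))*(-5 + (1/(-3 - 3))**2 - 4/(-3 - 3)) = (12 + ((-2 + 5) + 6)/(-4))*(-5 + (1/(-6))**2 - 4/(-6)) = (12 + (3 + 6)*(-1/4))*(-5 + (-1/6)**2 - 4*(-1/6)) = (12 + 9*(-1/4))*(-5 + 1/36 + 2/3) = (12 - 9/4)*(-155/36) = (39/4)*(-155/36) = -2015/48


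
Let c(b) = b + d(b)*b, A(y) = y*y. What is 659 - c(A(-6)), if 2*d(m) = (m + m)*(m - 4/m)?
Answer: -45889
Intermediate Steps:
d(m) = m*(m - 4/m) (d(m) = ((m + m)*(m - 4/m))/2 = ((2*m)*(m - 4/m))/2 = (2*m*(m - 4/m))/2 = m*(m - 4/m))
A(y) = y²
c(b) = b + b*(-4 + b²) (c(b) = b + (-4 + b²)*b = b + b*(-4 + b²))
659 - c(A(-6)) = 659 - (-6)²*(-3 + ((-6)²)²) = 659 - 36*(-3 + 36²) = 659 - 36*(-3 + 1296) = 659 - 36*1293 = 659 - 1*46548 = 659 - 46548 = -45889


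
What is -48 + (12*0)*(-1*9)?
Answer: -48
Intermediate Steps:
-48 + (12*0)*(-1*9) = -48 + 0*(-9) = -48 + 0 = -48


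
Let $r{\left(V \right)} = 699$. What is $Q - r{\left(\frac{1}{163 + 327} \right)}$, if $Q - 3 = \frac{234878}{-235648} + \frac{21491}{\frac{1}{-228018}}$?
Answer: $- \frac{82482447725065}{16832} \approx -4.9003 \cdot 10^{9}$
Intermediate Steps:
$Q = - \frac{82482435959497}{16832}$ ($Q = 3 + \left(\frac{234878}{-235648} + \frac{21491}{\frac{1}{-228018}}\right) = 3 + \left(234878 \left(- \frac{1}{235648}\right) + \frac{21491}{- \frac{1}{228018}}\right) = 3 + \left(- \frac{16777}{16832} + 21491 \left(-228018\right)\right) = 3 - \frac{82482436009993}{16832} = - \frac{82482435959497}{16832} \approx -4.9003 \cdot 10^{9}$)
$Q - r{\left(\frac{1}{163 + 327} \right)} = - \frac{82482435959497}{16832} - 699 = - \frac{82482447725065}{16832}$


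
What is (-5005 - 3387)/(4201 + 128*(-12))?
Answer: -8392/2665 ≈ -3.1490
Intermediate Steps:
(-5005 - 3387)/(4201 + 128*(-12)) = -8392/(4201 - 1536) = -8392/2665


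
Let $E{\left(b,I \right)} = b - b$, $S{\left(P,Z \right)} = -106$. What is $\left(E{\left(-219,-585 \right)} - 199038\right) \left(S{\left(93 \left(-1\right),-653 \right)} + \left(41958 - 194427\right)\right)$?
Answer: $30368222850$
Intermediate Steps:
$E{\left(b,I \right)} = 0$
$\left(E{\left(-219,-585 \right)} - 199038\right) \left(S{\left(93 \left(-1\right),-653 \right)} + \left(41958 - 194427\right)\right) = \left(0 - 199038\right) \left(-106 + \left(41958 - 194427\right)\right) = - 199038 \left(-106 + \left(41958 - 194427\right)\right) = - 199038 \left(-106 - 152469\right) = \left(-199038\right) \left(-152575\right) = 30368222850$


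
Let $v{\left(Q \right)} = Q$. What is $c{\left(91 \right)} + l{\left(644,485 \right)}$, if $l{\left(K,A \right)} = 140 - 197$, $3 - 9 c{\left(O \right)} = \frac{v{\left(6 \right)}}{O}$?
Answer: $- \frac{15472}{273} \approx -56.674$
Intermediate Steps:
$c{\left(O \right)} = \frac{1}{3} - \frac{2}{3 O}$ ($c{\left(O \right)} = \frac{1}{3} - \frac{6 \frac{1}{O}}{9} = \frac{1}{3} - \frac{2}{3 O}$)
$l{\left(K,A \right)} = -57$ ($l{\left(K,A \right)} = 140 - 197 = -57$)
$c{\left(91 \right)} + l{\left(644,485 \right)} = \frac{-2 + 91}{3 \cdot 91} - 57 = \frac{1}{3} \cdot \frac{1}{91} \cdot 89 - 57 = \frac{89}{273} - 57 = - \frac{15472}{273}$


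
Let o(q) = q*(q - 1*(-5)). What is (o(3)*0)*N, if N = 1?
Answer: 0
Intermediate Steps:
o(q) = q*(5 + q) (o(q) = q*(q + 5) = q*(5 + q))
(o(3)*0)*N = ((3*(5 + 3))*0)*1 = ((3*8)*0)*1 = (24*0)*1 = 0*1 = 0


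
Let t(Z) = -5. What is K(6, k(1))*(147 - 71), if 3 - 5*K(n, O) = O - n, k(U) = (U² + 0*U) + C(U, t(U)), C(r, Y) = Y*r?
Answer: 988/5 ≈ 197.60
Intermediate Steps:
k(U) = U² - 5*U (k(U) = (U² + 0*U) - 5*U = (U² + 0) - 5*U = U² - 5*U)
K(n, O) = ⅗ - O/5 + n/5 (K(n, O) = ⅗ - (O - n)/5 = ⅗ + (-O/5 + n/5) = ⅗ - O/5 + n/5)
K(6, k(1))*(147 - 71) = (⅗ - (-5 + 1)/5 + (⅕)*6)*(147 - 71) = (⅗ - (-4)/5 + 6/5)*76 = (⅗ - ⅕*(-4) + 6/5)*76 = (⅗ + ⅘ + 6/5)*76 = (13/5)*76 = 988/5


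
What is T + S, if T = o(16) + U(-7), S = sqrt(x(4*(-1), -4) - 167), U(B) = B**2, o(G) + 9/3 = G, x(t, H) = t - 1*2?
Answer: 62 + I*sqrt(173) ≈ 62.0 + 13.153*I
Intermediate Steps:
x(t, H) = -2 + t (x(t, H) = t - 2 = -2 + t)
o(G) = -3 + G
S = I*sqrt(173) (S = sqrt((-2 + 4*(-1)) - 167) = sqrt((-2 - 4) - 167) = sqrt(-6 - 167) = sqrt(-173) = I*sqrt(173) ≈ 13.153*I)
T = 62 (T = (-3 + 16) + (-7)**2 = 13 + 49 = 62)
T + S = 62 + I*sqrt(173)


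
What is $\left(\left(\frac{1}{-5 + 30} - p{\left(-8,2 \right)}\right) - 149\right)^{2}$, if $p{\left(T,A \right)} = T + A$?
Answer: $\frac{12773476}{625} \approx 20438.0$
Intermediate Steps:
$p{\left(T,A \right)} = A + T$
$\left(\left(\frac{1}{-5 + 30} - p{\left(-8,2 \right)}\right) - 149\right)^{2} = \left(\left(\frac{1}{-5 + 30} - \left(2 - 8\right)\right) - 149\right)^{2} = \left(\left(\frac{1}{25} - -6\right) - 149\right)^{2} = \left(\left(\frac{1}{25} + 6\right) - 149\right)^{2} = \left(\frac{151}{25} - 149\right)^{2} = \left(- \frac{3574}{25}\right)^{2} = \frac{12773476}{625}$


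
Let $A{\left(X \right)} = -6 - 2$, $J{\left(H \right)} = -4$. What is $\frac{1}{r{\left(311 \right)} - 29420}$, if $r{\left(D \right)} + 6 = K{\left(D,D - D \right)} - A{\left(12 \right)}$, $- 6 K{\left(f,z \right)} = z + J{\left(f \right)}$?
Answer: $- \frac{3}{88252} \approx -3.3994 \cdot 10^{-5}$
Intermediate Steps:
$A{\left(X \right)} = -8$ ($A{\left(X \right)} = -6 - 2 = -8$)
$K{\left(f,z \right)} = \frac{2}{3} - \frac{z}{6}$ ($K{\left(f,z \right)} = - \frac{z - 4}{6} = - \frac{-4 + z}{6} = \frac{2}{3} - \frac{z}{6}$)
$r{\left(D \right)} = \frac{8}{3}$ ($r{\left(D \right)} = -6 - \left(- \frac{26}{3} + \frac{D - D}{6}\right) = -6 + \left(\left(\frac{2}{3} - 0\right) + 8\right) = -6 + \left(\left(\frac{2}{3} + 0\right) + 8\right) = -6 + \left(\frac{2}{3} + 8\right) = -6 + \frac{26}{3} = \frac{8}{3}$)
$\frac{1}{r{\left(311 \right)} - 29420} = \frac{1}{\frac{8}{3} - 29420} = \frac{1}{- \frac{88252}{3}} = - \frac{3}{88252}$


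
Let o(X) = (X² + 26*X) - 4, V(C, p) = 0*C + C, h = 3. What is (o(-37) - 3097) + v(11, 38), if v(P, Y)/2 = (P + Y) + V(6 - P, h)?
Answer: -2606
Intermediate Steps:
V(C, p) = C (V(C, p) = 0 + C = C)
v(P, Y) = 12 + 2*Y (v(P, Y) = 2*((P + Y) + (6 - P)) = 2*(6 + Y) = 12 + 2*Y)
o(X) = -4 + X² + 26*X
(o(-37) - 3097) + v(11, 38) = ((-4 + (-37)² + 26*(-37)) - 3097) + (12 + 2*38) = ((-4 + 1369 - 962) - 3097) + (12 + 76) = (403 - 3097) + 88 = -2694 + 88 = -2606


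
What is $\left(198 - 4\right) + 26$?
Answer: $220$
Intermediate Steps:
$\left(198 - 4\right) + 26 = 194 + 26 = 220$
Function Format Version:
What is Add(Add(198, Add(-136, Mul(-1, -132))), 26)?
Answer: 220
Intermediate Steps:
Add(Add(198, Add(-136, Mul(-1, -132))), 26) = Add(Add(198, Add(-136, 132)), 26) = Add(Add(198, -4), 26) = Add(194, 26) = 220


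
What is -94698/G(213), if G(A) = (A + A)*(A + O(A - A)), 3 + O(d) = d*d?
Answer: -5261/4970 ≈ -1.0586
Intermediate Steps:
O(d) = -3 + d² (O(d) = -3 + d*d = -3 + d²)
G(A) = 2*A*(-3 + A) (G(A) = (A + A)*(A + (-3 + (A - A)²)) = (2*A)*(A + (-3 + 0²)) = (2*A)*(A + (-3 + 0)) = (2*A)*(A - 3) = (2*A)*(-3 + A) = 2*A*(-3 + A))
-94698/G(213) = -94698*1/(426*(-3 + 213)) = -94698/(2*213*210) = -94698/89460 = -94698*1/89460 = -5261/4970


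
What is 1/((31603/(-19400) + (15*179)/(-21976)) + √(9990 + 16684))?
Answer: 1243358526589700/18936468975515167911 + 710003986810000*√26674/18936468975515167911 ≈ 0.0061892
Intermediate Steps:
1/((31603/(-19400) + (15*179)/(-21976)) + √(9990 + 16684)) = 1/((31603*(-1/19400) + 2685*(-1/21976)) + √26674) = 1/((-31603/19400 - 2685/21976) + √26674) = 1/(-46662283/26645900 + √26674)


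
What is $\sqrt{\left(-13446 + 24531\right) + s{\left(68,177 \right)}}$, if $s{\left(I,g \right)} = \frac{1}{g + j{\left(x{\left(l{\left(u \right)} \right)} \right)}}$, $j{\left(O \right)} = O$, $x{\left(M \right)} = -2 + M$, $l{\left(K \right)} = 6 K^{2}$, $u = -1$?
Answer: $\frac{\sqrt{363155866}}{181} \approx 105.29$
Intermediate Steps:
$s{\left(I,g \right)} = \frac{1}{4 + g}$ ($s{\left(I,g \right)} = \frac{1}{g - \left(2 - 6 \left(-1\right)^{2}\right)} = \frac{1}{g + \left(-2 + 6 \cdot 1\right)} = \frac{1}{g + \left(-2 + 6\right)} = \frac{1}{g + 4} = \frac{1}{4 + g}$)
$\sqrt{\left(-13446 + 24531\right) + s{\left(68,177 \right)}} = \sqrt{\left(-13446 + 24531\right) + \frac{1}{4 + 177}} = \sqrt{11085 + \frac{1}{181}} = \sqrt{\frac{2006386}{181}} = \frac{\sqrt{363155866}}{181}$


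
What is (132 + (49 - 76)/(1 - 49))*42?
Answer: 44541/8 ≈ 5567.6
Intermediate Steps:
(132 + (49 - 76)/(1 - 49))*42 = (132 - 27/(-48))*42 = (132 - 27*(-1/48))*42 = (132 + 9/16)*42 = (2121/16)*42 = 44541/8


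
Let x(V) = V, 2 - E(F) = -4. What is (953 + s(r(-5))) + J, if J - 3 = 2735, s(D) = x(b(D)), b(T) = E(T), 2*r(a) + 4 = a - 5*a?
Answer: 3697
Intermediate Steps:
E(F) = 6 (E(F) = 2 - 1*(-4) = 2 + 4 = 6)
r(a) = -2 - 2*a (r(a) = -2 + (a - 5*a)/2 = -2 + (-4*a)/2 = -2 - 2*a)
b(T) = 6
s(D) = 6
J = 2738 (J = 3 + 2735 = 2738)
(953 + s(r(-5))) + J = (953 + 6) + 2738 = 959 + 2738 = 3697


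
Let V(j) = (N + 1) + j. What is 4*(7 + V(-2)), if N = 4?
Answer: 40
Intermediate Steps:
V(j) = 5 + j (V(j) = (4 + 1) + j = 5 + j)
4*(7 + V(-2)) = 4*(7 + (5 - 2)) = 4*(7 + 3) = 4*10 = 40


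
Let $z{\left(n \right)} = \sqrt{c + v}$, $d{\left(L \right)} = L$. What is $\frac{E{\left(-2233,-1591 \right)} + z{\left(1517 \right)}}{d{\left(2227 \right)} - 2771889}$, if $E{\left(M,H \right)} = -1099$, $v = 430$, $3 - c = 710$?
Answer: $\frac{157}{395666} - \frac{i \sqrt{277}}{2769662} \approx 0.0003968 - 6.0091 \cdot 10^{-6} i$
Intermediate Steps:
$c = -707$ ($c = 3 - 710 = -707$)
$z{\left(n \right)} = i \sqrt{277}$ ($z{\left(n \right)} = \sqrt{-707 + 430} = \sqrt{-277} = i \sqrt{277}$)
$\frac{E{\left(-2233,-1591 \right)} + z{\left(1517 \right)}}{d{\left(2227 \right)} - 2771889} = \frac{-1099 + i \sqrt{277}}{2227 - 2771889} = \frac{-1099 + i \sqrt{277}}{-2769662} = \left(-1099 + i \sqrt{277}\right) \left(- \frac{1}{2769662}\right) = \frac{157}{395666} - \frac{i \sqrt{277}}{2769662}$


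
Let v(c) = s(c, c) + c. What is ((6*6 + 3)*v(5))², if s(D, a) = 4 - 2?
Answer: 74529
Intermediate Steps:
s(D, a) = 2
v(c) = 2 + c
((6*6 + 3)*v(5))² = ((6*6 + 3)*(2 + 5))² = ((36 + 3)*7)² = (39*7)² = 273² = 74529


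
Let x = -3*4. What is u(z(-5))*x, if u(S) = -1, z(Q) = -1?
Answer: 12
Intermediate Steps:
x = -12
u(z(-5))*x = -1*(-12) = 12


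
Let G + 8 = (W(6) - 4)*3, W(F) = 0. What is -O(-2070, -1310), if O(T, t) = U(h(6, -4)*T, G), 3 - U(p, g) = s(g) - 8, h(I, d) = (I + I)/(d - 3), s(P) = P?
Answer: -31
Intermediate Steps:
h(I, d) = 2*I/(-3 + d) (h(I, d) = (2*I)/(-3 + d) = 2*I/(-3 + d))
G = -20 (G = -8 + (0 - 4)*3 = -8 - 4*3 = -8 - 12 = -20)
U(p, g) = 11 - g (U(p, g) = 3 - (g - 8) = 3 - (-8 + g) = 3 + (8 - g) = 11 - g)
O(T, t) = 31 (O(T, t) = 11 - 1*(-20) = 11 + 20 = 31)
-O(-2070, -1310) = -1*31 = -31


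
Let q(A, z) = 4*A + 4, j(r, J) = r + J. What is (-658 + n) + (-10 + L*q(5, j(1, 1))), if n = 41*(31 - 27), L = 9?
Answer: -288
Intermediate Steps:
j(r, J) = J + r
n = 164 (n = 41*4 = 164)
q(A, z) = 4 + 4*A
(-658 + n) + (-10 + L*q(5, j(1, 1))) = (-658 + 164) + (-10 + 9*(4 + 4*5)) = -494 + (-10 + 9*(4 + 20)) = -494 + (-10 + 9*24) = -494 + (-10 + 216) = -494 + 206 = -288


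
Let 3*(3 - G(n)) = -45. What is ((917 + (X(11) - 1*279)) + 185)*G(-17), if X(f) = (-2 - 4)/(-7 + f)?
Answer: 14787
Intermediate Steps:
X(f) = -6/(-7 + f)
G(n) = 18 (G(n) = 3 - 1/3*(-45) = 3 + 15 = 18)
((917 + (X(11) - 1*279)) + 185)*G(-17) = ((917 + (-6/(-7 + 11) - 1*279)) + 185)*18 = ((917 + (-6/4 - 279)) + 185)*18 = ((917 + (-6*1/4 - 279)) + 185)*18 = ((917 + (-3/2 - 279)) + 185)*18 = ((917 - 561/2) + 185)*18 = (1273/2 + 185)*18 = (1643/2)*18 = 14787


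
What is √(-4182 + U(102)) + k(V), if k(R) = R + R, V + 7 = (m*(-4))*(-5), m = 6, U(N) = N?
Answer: 226 + 4*I*√255 ≈ 226.0 + 63.875*I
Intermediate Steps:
V = 113 (V = -7 + (6*(-4))*(-5) = -7 - 24*(-5) = -7 + 120 = 113)
k(R) = 2*R
√(-4182 + U(102)) + k(V) = √(-4182 + 102) + 2*113 = √(-4080) + 226 = 4*I*√255 + 226 = 226 + 4*I*√255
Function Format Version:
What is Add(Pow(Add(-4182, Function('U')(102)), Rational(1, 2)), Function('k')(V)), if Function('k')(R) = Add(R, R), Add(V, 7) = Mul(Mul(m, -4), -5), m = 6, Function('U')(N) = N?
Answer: Add(226, Mul(4, I, Pow(255, Rational(1, 2)))) ≈ Add(226.00, Mul(63.875, I))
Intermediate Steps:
V = 113 (V = Add(-7, Mul(Mul(6, -4), -5)) = Add(-7, Mul(-24, -5)) = Add(-7, 120) = 113)
Function('k')(R) = Mul(2, R)
Add(Pow(Add(-4182, Function('U')(102)), Rational(1, 2)), Function('k')(V)) = Add(Pow(Add(-4182, 102), Rational(1, 2)), Mul(2, 113)) = Add(Pow(-4080, Rational(1, 2)), 226) = Add(Mul(4, I, Pow(255, Rational(1, 2))), 226) = Add(226, Mul(4, I, Pow(255, Rational(1, 2))))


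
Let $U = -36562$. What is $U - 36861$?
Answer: $-73423$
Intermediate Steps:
$U - 36861 = -36562 - 36861 = -73423$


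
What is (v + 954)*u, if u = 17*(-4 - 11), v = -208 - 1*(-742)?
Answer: -379440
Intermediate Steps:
v = 534 (v = -208 + 742 = 534)
u = -255 (u = 17*(-15) = -255)
(v + 954)*u = (534 + 954)*(-255) = 1488*(-255) = -379440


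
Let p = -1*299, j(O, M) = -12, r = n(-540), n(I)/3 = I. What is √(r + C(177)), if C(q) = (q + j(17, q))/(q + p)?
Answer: I*√24132210/122 ≈ 40.266*I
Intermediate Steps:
n(I) = 3*I
r = -1620 (r = 3*(-540) = -1620)
p = -299
C(q) = (-12 + q)/(-299 + q) (C(q) = (q - 12)/(q - 299) = (-12 + q)/(-299 + q))
√(r + C(177)) = √(-1620 + (-12 + 177)/(-299 + 177)) = √(-1620 + 165/(-122)) = √(-1620 - 1/122*165) = √(-1620 - 165/122) = √(-197805/122) = I*√24132210/122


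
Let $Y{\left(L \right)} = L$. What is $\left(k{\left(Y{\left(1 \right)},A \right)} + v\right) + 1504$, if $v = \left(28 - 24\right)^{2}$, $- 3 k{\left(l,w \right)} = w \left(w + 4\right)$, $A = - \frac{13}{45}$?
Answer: $\frac{9236171}{6075} \approx 1520.4$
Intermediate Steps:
$A = - \frac{13}{45}$ ($A = \left(-13\right) \frac{1}{45} = - \frac{13}{45} \approx -0.28889$)
$k{\left(l,w \right)} = - \frac{w \left(4 + w\right)}{3}$ ($k{\left(l,w \right)} = - \frac{w \left(w + 4\right)}{3} = - \frac{w \left(4 + w\right)}{3}$)
$v = 16$ ($v = 4^{2} = 16$)
$\left(k{\left(Y{\left(1 \right)},A \right)} + v\right) + 1504 = \left(\left(- \frac{1}{3}\right) \left(- \frac{13}{45}\right) \left(4 - \frac{13}{45}\right) + 16\right) + 1504 = \left(\left(- \frac{1}{3}\right) \left(- \frac{13}{45}\right) \frac{167}{45} + 16\right) + 1504 = \left(\frac{2171}{6075} + 16\right) + 1504 = \frac{99371}{6075} + 1504 = \frac{9236171}{6075}$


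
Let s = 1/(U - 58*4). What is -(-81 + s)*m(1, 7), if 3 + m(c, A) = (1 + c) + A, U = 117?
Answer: 55896/115 ≈ 486.05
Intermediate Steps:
m(c, A) = -2 + A + c (m(c, A) = -3 + ((1 + c) + A) = -3 + (1 + A + c) = -2 + A + c)
s = -1/115 (s = 1/(117 - 58*4) = 1/(117 - 232) = 1/(-115) = -1/115 ≈ -0.0086956)
-(-81 + s)*m(1, 7) = -(-81 - 1/115)*(-2 + 7 + 1) = -(-9316)*6/115 = -1*(-55896/115) = 55896/115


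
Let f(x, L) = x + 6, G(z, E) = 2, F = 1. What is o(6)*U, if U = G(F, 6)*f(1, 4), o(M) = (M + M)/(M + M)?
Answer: 14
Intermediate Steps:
f(x, L) = 6 + x
o(M) = 1 (o(M) = (2*M)/((2*M)) = (2*M)*(1/(2*M)) = 1)
U = 14 (U = 2*(6 + 1) = 2*7 = 14)
o(6)*U = 1*14 = 14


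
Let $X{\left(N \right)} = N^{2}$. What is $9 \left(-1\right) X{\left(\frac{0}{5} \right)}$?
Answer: $0$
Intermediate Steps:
$9 \left(-1\right) X{\left(\frac{0}{5} \right)} = 9 \left(-1\right) \left(\frac{0}{5}\right)^{2} = - 9 \left(0 \cdot \frac{1}{5}\right)^{2} = - 9 \cdot 0^{2} = \left(-9\right) 0 = 0$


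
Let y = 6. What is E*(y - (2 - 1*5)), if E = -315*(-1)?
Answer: 2835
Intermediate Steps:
E = 315
E*(y - (2 - 1*5)) = 315*(6 - (2 - 1*5)) = 315*(6 - (2 - 5)) = 315*(6 - 1*(-3)) = 315*(6 + 3) = 315*9 = 2835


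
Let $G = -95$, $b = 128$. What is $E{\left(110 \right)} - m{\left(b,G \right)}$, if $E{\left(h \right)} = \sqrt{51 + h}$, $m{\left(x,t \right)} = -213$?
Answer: $213 + \sqrt{161} \approx 225.69$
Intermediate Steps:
$E{\left(110 \right)} - m{\left(b,G \right)} = \sqrt{51 + 110} - -213 = \sqrt{161} + 213 = 213 + \sqrt{161}$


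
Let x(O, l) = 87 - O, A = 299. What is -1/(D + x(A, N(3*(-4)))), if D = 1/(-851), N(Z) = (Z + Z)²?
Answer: 851/180413 ≈ 0.0047170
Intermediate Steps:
N(Z) = 4*Z² (N(Z) = (2*Z)² = 4*Z²)
D = -1/851 ≈ -0.0011751
-1/(D + x(A, N(3*(-4)))) = -1/(-1/851 + (87 - 1*299)) = -1/(-1/851 + (87 - 299)) = -1/(-1/851 - 212) = -1/(-180413/851) = -1*(-851/180413) = 851/180413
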